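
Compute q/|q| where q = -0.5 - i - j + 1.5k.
-0.2357 - 0.4714i - 0.4714j + 0.7071k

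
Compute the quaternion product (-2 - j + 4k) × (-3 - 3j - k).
7 + 13i + 9j - 10k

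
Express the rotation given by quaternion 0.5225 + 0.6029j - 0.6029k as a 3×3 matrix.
[[-0.454, 0.63, 0.63], [-0.63, 0.273, -0.727], [-0.63, -0.727, 0.273]]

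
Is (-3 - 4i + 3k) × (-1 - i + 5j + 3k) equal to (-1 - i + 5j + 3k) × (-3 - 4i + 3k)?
No: pq = -10 - 8i - 6j - 32k ≠ -10 + 22i - 24j + 8k = qp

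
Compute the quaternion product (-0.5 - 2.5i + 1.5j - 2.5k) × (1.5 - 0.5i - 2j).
1 - 8.5i + 4.5j + 2k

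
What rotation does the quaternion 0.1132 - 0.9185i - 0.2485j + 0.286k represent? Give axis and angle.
axis = (-0.9244, -0.2501, 0.2878), θ = 167°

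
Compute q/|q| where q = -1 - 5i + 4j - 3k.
-0.14 - 0.7001i + 0.5601j - 0.4201k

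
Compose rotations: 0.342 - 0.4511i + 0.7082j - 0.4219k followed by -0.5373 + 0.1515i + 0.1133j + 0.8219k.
0.1511 - 0.3357i - 0.6486j + 0.6662k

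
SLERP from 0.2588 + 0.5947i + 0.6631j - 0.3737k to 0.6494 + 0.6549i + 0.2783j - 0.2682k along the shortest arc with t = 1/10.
0.3039 + 0.61i + 0.6324j - 0.3682k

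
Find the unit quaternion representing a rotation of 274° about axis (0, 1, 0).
-0.7314 + 0.682j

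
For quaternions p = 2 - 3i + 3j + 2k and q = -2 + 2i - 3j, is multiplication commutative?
No: pq = 11 + 16i - 8j - k ≠ 11 + 4i - 16j - 7k = qp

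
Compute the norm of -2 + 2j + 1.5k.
3.202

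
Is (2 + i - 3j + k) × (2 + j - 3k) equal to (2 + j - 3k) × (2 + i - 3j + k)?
No: pq = 10 + 10i - j - 3k ≠ 10 - 6i - 7j - 5k = qp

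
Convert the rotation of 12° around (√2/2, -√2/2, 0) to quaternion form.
0.9945 + 0.0739i - 0.0739j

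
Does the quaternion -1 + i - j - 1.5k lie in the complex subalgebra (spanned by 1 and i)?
No. The quaternion -1 + i - j - 1.5k has j-coefficient y = -1 and k-coefficient z = -1.5, not both zero, so it does not lie in the complex subalgebra spanned by 1 and i.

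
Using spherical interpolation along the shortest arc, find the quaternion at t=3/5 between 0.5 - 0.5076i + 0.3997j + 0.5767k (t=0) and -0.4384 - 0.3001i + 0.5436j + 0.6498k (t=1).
-0.0628 - 0.4384i + 0.5523j + 0.7062k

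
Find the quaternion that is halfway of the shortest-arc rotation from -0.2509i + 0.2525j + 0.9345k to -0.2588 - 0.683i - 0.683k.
0.1511 + 0.2523i + 0.1474j + 0.9443k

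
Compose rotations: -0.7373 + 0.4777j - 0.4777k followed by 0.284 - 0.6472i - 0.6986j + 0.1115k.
0.1776 + 0.7576i + 0.3416j - 0.527k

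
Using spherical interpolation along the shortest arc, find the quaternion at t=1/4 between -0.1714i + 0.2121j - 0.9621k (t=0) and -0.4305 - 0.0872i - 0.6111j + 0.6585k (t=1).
0.117 - 0.11i + 0.3316j - 0.9296k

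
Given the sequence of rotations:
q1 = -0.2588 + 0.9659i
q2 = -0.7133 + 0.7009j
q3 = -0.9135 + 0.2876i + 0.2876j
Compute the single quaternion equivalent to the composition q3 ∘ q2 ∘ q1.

q2 · q1 = 0.1846 - 0.689i - 0.1814j - 0.677k
q3 · q2 · q1 = 0.0817 + 0.4878i + 0.4135j + 0.7644k
0.0817 + 0.4878i + 0.4135j + 0.7644k


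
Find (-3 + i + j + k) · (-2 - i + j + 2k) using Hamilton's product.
4 + 2i - 8j - 6k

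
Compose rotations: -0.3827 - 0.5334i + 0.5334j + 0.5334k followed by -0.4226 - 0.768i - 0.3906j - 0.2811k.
0.1104 + 0.4609i + 0.4837j - 0.7358k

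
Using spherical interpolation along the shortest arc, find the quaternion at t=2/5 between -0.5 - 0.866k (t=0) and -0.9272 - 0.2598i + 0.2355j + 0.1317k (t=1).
-0.817 - 0.1294i + 0.1173j - 0.5496k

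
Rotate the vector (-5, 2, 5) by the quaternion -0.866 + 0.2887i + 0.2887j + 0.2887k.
(-3.666, 6.334, -0.667)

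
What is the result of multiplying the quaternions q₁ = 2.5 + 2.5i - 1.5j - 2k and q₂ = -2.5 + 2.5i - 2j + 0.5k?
-14.5 - 4.75i - 7.5j + 5k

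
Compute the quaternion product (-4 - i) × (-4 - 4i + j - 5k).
12 + 20i - 9j + 19k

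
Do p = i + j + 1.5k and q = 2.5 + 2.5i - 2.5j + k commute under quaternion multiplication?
No: pq = -1.5 + 7.25i + 5.25j - 1.25k ≠ -1.5 - 2.25i - 0.25j + 8.75k = qp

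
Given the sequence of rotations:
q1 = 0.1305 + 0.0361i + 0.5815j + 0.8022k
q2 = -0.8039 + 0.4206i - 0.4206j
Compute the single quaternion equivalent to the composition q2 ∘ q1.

q2 · q1 = 0.1245 - 0.3115i - 0.8598j - 0.3851k
0.1245 - 0.3115i - 0.8598j - 0.3851k


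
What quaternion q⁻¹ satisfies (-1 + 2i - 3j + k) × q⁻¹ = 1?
-0.0667 - 0.1333i + 0.2j - 0.0667k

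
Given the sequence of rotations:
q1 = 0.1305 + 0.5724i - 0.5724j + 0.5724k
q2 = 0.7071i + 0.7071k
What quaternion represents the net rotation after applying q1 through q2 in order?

q2 · q1 = -0.8095 + 0.497i - 0.3125k
-0.8095 + 0.497i - 0.3125k


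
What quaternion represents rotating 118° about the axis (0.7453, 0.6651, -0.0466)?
0.515 + 0.6388i + 0.5701j - 0.0399k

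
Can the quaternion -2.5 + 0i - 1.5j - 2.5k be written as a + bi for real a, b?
No. The quaternion -2.5 - 1.5j - 2.5k has j-coefficient y = -1.5 and k-coefficient z = -2.5, not both zero, so it does not lie in the complex subalgebra spanned by 1 and i.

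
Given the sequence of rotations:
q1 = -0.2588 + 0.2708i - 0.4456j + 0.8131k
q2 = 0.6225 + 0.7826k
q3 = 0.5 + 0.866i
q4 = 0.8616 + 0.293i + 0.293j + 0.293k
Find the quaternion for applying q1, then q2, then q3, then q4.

q2 · q1 = -0.7974 + 0.5173i - 0.0655j + 0.3036k
q3 · q2 · q1 = -0.8467 - 0.4319i - 0.2957j + 0.0951k
q4 · q3 · q2 · q1 = -0.5442 - 0.5057i - 0.6573j - 0.1262k
-0.5442 - 0.5057i - 0.6573j - 0.1262k


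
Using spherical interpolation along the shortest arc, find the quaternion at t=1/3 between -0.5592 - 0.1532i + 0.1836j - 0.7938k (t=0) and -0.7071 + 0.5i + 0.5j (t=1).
-0.7143 + 0.0883i + 0.3442j - 0.603k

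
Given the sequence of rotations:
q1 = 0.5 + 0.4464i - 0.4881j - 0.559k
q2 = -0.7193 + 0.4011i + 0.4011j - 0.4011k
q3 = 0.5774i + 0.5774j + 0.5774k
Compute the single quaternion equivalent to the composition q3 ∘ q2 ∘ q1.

q2 · q1 = -0.5671 - 0.5405i + 0.5968j - 0.1733k
q3 · q2 · q1 = 0.0676 - 0.7721i - 0.5395j + 0.3292k
0.0676 - 0.7721i - 0.5395j + 0.3292k


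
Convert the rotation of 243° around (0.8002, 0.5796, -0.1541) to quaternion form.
-0.5225 + 0.6823i + 0.4942j - 0.1314k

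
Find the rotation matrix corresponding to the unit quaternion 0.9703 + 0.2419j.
[[0.883, 0, 0.4694], [0, 1, 0], [-0.4694, 0, 0.883]]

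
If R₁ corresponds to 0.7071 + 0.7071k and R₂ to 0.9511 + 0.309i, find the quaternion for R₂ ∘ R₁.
0.6725 + 0.2185i - 0.2185j + 0.6725k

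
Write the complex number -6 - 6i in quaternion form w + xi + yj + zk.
-6 - 6i + 0j + 0k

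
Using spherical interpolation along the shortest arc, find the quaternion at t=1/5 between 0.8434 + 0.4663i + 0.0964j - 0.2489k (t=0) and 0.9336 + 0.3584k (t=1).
0.9092 + 0.3881i + 0.0802j - 0.1276k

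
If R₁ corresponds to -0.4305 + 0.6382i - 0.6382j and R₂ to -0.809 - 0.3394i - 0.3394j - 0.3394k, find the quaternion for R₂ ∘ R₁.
0.3483 - 0.5868i + 0.4458j + 0.5793k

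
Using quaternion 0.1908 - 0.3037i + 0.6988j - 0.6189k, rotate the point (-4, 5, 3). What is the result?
(3.957, 0.643, -5.825)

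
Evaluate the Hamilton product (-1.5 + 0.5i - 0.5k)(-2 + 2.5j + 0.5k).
3.25 + 0.25i - 4j + 1.5k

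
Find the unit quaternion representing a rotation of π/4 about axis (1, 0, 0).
0.9239 + 0.3827i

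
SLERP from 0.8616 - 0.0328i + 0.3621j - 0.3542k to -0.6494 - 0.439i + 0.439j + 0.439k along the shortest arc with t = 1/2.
0.8605 + 0.2313i - 0.0438j - 0.4517k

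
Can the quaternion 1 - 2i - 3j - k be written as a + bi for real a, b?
No. The quaternion 1 - 2i - 3j - k has j-coefficient y = -3 and k-coefficient z = -1, not both zero, so it does not lie in the complex subalgebra spanned by 1 and i.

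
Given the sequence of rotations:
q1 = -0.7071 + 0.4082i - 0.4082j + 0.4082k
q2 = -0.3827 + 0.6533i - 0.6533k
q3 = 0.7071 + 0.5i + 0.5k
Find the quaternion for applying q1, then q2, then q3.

q2 · q1 = 0.2706 - 0.8848i - 0.3771j + 0.0391k
q3 · q2 · q1 = 0.6142 - 0.3018i - 0.7286j - 0.0256k
0.6142 - 0.3018i - 0.7286j - 0.0256k


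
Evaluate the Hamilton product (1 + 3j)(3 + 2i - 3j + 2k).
12 + 8i + 6j - 4k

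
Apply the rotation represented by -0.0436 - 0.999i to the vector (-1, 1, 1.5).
(-1, -1.127, -1.407)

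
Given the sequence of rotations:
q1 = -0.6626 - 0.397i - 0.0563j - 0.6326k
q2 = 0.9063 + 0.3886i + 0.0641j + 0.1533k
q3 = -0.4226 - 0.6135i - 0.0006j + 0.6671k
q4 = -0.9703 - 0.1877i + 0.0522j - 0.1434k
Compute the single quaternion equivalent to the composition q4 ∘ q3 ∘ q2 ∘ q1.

q2 · q1 = -0.3457 - 0.6492i + 0.0915j - 0.6713k
q3 · q2 · q1 = 0.1957 + 0.4258i - 0.8834j - 0.0034k
q4 · q3 · q2 · q1 = -0.0643 - 0.5767i + 0.8057j + 0.1188k
-0.0643 - 0.5767i + 0.8057j + 0.1188k


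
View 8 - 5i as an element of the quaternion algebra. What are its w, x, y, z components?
8 - 5i + 0j + 0k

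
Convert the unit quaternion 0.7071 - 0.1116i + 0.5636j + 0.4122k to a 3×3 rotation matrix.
[[0.0249, -0.7087, 0.705], [0.4571, 0.6353, 0.6225], [-0.889, 0.3068, 0.3398]]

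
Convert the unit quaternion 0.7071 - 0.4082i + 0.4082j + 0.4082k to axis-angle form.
axis = (-√3/3, √3/3, √3/3), θ = π/2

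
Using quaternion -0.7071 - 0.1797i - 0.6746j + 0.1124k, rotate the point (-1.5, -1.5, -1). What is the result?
(-1.613, -1.085, 1.313)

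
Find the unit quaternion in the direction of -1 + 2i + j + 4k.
-0.2132 + 0.4264i + 0.2132j + 0.8528k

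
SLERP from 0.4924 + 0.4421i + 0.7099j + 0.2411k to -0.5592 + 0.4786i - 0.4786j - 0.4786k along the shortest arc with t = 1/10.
0.5262 + 0.355i + 0.7194j + 0.2822k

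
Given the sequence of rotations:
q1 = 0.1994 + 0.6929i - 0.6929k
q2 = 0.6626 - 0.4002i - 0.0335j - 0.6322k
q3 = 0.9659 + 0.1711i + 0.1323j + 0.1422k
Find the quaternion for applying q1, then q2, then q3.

q2 · q1 = -0.0286 + 0.4025i - 0.722j - 0.562k
q3 · q2 · q1 = 0.0789 + 0.4122i - 0.5478j - 0.7237k
0.0789 + 0.4122i - 0.5478j - 0.7237k


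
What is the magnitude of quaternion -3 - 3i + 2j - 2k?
√26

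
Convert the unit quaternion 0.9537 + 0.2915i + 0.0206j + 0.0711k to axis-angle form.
axis = (0.9692, 0.0685, 0.2364), θ = 35°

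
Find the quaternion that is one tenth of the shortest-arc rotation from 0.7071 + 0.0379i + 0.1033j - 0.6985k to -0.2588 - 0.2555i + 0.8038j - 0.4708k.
0.6436 + 0.0012i + 0.2101j - 0.736k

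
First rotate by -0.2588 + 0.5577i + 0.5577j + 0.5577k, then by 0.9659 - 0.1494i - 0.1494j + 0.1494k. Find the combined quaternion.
-0.1667 + 0.4107i + 0.744j + 0.5k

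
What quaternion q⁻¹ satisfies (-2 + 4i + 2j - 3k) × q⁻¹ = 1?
-0.0606 - 0.1212i - 0.0606j + 0.0909k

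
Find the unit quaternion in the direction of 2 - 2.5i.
0.6247 - 0.7809i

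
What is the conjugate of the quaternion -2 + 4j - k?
-2 - 4j + k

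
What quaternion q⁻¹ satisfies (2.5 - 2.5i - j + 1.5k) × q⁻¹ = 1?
0.1587 + 0.1587i + 0.0635j - 0.0952k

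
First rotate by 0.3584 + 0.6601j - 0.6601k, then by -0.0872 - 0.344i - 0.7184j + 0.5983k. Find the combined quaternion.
0.8379 - 0.044i - 0.5421j + 0.0449k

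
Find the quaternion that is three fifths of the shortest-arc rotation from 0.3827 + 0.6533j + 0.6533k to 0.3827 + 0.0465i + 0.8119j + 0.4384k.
0.3861 + 0.0281i + 0.7551j + 0.5292k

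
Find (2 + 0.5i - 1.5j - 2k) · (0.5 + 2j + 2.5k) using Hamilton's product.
9 + 0.5i + 2j + 5k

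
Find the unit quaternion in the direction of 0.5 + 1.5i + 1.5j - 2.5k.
0.1508 + 0.4523i + 0.4523j - 0.7538k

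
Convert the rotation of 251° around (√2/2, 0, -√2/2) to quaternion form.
-0.5807 + 0.5757i - 0.5757k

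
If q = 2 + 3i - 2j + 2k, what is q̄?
2 - 3i + 2j - 2k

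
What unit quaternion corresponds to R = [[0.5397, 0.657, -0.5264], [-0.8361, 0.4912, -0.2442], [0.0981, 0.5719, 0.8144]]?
0.8434 + 0.2419i - 0.1851j - 0.4426k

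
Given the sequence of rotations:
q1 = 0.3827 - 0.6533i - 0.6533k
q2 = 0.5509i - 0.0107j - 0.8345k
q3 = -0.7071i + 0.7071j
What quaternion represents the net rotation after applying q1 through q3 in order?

q2 · q1 = -0.1853 + 0.2178i + 0.901j - 0.3264k
q3 · q2 · q1 = -0.4831 - 0.0998i - 0.3618j - 0.7911k
-0.4831 - 0.0998i - 0.3618j - 0.7911k


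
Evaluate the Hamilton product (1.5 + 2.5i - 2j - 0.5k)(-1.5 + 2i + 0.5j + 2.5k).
-5 - 5.5i - 3.5j + 9.75k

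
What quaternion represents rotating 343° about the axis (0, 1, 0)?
-0.989 + 0.1478j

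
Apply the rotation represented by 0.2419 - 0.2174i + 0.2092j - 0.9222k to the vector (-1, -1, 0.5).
(0.684, 1.192, 0.6)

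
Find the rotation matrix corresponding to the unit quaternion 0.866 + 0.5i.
[[1, 0, 0], [0, 0.5, -0.866], [0, 0.866, 0.5]]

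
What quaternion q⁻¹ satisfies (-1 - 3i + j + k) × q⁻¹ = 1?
-0.0833 + 0.25i - 0.0833j - 0.0833k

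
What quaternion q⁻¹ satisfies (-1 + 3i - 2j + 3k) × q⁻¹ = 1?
-0.0435 - 0.1304i + 0.087j - 0.1304k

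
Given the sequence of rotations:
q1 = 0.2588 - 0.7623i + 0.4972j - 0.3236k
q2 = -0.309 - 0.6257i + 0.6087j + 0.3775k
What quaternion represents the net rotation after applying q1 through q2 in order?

q2 · q1 = -0.7374 - 0.311i - 0.4863j + 0.3506k
-0.7374 - 0.311i - 0.4863j + 0.3506k


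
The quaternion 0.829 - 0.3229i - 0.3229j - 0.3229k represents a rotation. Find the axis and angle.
axis = (-√3/3, -√3/3, -√3/3), θ = 68°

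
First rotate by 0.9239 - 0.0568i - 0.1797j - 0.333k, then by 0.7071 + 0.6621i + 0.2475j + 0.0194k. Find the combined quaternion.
0.7418 + 0.4926i + 0.321j - 0.3225k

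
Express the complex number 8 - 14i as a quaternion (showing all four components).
8 - 14i + 0j + 0k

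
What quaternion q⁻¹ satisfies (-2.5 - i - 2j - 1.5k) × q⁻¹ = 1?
-0.1852 + 0.0741i + 0.1481j + 0.1111k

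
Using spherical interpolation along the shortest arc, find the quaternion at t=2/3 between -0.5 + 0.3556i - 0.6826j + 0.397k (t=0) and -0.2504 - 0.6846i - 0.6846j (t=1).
-0.4035 - 0.3794i - 0.8157j + 0.1668k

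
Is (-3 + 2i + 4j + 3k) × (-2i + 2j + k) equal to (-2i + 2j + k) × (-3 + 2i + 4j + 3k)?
No: pq = -7 + 4i - 14j + 9k ≠ -7 + 8i + 2j - 15k = qp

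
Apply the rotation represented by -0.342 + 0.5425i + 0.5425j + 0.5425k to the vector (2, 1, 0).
(0.605, 0.258, 2.137)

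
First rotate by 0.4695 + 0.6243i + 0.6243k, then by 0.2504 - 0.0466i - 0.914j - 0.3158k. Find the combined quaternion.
0.3438 - 0.4362i - 0.5972j + 0.5787k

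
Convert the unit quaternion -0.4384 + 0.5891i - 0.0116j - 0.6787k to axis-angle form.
axis = (0.6554, -0.0129, -0.7551), θ = 232°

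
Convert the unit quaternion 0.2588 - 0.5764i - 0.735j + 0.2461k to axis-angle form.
axis = (-0.5967, -0.7609, 0.2548), θ = 5π/6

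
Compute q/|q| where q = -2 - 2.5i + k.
-0.5963 - 0.7454i + 0.2981k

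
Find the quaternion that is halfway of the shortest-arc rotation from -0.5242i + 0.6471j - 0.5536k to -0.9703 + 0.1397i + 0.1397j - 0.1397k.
-0.6558 - 0.2599i + 0.5318j - 0.4686k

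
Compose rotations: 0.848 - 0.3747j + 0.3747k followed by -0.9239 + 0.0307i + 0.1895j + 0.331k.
-0.8365 + 0.2211i + 0.4954j - 0.077k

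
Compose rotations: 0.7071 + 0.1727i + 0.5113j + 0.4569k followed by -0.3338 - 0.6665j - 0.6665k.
0.4093 - 0.0214i - 0.7571j - 0.5087k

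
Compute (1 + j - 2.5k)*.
1 - j + 2.5k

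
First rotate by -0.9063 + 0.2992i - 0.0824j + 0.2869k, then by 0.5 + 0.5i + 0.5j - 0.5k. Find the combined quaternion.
-0.4181 - 0.2013i - 0.7874j + 0.4058k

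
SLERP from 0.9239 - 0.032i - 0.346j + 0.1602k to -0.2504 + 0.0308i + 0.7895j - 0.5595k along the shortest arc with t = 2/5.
0.7244 - 0.0351i - 0.587j + 0.3598k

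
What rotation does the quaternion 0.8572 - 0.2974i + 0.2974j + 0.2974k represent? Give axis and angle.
axis = (-√3/3, √3/3, √3/3), θ = 62°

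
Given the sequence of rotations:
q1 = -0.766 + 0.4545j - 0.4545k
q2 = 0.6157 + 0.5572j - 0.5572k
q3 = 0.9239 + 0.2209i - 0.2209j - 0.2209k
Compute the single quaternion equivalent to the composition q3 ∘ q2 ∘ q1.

q2 · q1 = -0.9781 - 0.147j + 0.147k
q3 · q2 · q1 = -0.9037 - 0.281i + 0.0478j + 0.3194k
-0.9037 - 0.281i + 0.0478j + 0.3194k


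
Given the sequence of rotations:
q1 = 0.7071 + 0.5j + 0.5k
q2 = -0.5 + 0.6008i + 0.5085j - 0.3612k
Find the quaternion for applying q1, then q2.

q2 · q1 = -0.4272 + 0.8597i - 0.1908j - 0.205k
-0.4272 + 0.8597i - 0.1908j - 0.205k


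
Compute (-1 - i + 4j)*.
-1 + i - 4j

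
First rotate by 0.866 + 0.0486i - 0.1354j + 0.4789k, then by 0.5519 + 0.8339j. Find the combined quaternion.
0.5909 + 0.4262i + 0.6474j + 0.2238k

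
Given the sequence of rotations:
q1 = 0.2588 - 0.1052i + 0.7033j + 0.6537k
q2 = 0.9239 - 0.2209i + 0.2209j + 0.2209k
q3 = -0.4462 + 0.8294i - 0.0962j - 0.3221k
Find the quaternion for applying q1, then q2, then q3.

q2 · q1 = -0.0839 - 0.1653i + 0.8281j + 0.529k
q3 · q2 · q1 = 0.4246 + 0.22i - 0.7469j + 0.4619k
0.4246 + 0.22i - 0.7469j + 0.4619k


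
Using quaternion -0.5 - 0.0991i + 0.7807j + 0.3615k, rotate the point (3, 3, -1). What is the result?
(0.032, 0.143, 4.356)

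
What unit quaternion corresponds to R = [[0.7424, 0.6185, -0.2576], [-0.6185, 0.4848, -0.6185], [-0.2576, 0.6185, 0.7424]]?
0.8616 + 0.3589i - 0.3589k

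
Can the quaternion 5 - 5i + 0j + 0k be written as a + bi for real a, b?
Yes. The quaternion 5 - 5i has j- and k-coefficients y = z = 0, so it lies in the complex subalgebra spanned by 1 and i.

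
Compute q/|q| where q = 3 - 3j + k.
0.6882 - 0.6882j + 0.2294k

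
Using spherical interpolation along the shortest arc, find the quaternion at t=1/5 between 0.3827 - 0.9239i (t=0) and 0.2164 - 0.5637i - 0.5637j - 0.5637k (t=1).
0.3728 - 0.9096i - 0.1297j - 0.1297k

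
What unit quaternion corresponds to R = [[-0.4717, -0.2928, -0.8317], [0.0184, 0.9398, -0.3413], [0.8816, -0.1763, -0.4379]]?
0.5075 + 0.0813i - 0.844j + 0.1533k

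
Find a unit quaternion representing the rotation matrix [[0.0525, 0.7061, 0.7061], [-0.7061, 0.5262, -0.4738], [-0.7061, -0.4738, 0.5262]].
0.7254 + 0.4867j - 0.4867k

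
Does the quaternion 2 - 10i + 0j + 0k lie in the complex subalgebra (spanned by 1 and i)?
Yes. The quaternion 2 - 10i has j- and k-coefficients y = z = 0, so it lies in the complex subalgebra spanned by 1 and i.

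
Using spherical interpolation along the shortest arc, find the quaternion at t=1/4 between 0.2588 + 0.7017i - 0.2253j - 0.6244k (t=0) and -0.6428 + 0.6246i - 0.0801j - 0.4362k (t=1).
0.0214 + 0.7481i - 0.2051j - 0.6308k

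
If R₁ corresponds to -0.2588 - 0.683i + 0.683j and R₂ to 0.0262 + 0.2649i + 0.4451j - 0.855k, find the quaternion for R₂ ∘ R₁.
-0.1299 + 0.4975i + 0.4867j + 0.7062k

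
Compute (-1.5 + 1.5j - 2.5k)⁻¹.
-0.1395 - 0.1395j + 0.2326k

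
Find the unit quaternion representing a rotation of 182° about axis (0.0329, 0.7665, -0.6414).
-0.0175 + 0.0329i + 0.7664j - 0.6413k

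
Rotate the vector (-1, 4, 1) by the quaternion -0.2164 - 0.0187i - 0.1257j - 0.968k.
(-0.661, -3.687, 1.992)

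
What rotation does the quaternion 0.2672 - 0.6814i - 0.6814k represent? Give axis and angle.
axis = (-√2/2, 0, -√2/2), θ = 149°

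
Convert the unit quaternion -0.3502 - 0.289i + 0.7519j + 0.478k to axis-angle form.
axis = (-0.3085, 0.8027, 0.5103), θ = 221°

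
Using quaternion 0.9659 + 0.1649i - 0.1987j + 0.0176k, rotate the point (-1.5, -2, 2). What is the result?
(-1.938, -2.494, 0.526)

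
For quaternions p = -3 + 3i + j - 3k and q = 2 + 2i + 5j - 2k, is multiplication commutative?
No: pq = -23 + 13i - 13j + 13k ≠ -23 - 13i - 13j - 13k = qp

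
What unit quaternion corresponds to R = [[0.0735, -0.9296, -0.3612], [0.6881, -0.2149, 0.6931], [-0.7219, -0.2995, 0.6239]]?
0.6088 - 0.4076i + 0.1481j + 0.6643k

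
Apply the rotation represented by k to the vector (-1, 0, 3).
(1, 0, 3)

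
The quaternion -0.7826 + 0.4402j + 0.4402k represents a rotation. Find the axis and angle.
axis = (0, √2/2, √2/2), θ = 283°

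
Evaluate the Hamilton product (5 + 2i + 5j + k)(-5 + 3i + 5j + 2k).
-58 + 10i - j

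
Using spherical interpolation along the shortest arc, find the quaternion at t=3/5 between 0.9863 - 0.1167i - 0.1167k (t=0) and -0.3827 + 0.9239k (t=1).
0.7266 - 0.0551i - 0.6848k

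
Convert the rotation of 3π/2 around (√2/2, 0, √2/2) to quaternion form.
-0.7071 + 0.5i + 0.5k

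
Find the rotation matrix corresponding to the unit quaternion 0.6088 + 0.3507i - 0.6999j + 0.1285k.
[[-0.0127, -0.6474, -0.7621], [-0.3344, 0.721, -0.6069], [0.9423, 0.2471, -0.2257]]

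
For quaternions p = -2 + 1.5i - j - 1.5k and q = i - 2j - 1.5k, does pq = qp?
No: pq = -5.75 - 3.5i + 4.75j + k ≠ -5.75 - 0.5i + 3.25j + 5k = qp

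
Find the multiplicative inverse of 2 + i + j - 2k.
0.2 - 0.1i - 0.1j + 0.2k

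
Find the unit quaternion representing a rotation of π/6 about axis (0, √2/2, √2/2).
0.9659 + 0.183j + 0.183k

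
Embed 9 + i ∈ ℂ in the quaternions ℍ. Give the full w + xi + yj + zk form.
9 + i + 0j + 0k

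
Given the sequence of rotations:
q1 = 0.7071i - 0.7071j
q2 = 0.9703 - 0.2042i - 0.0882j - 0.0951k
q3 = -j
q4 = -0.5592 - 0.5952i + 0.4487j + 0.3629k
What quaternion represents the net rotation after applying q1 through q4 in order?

q2 · q1 = 0.082 + 0.6189i - 0.7533j + 0.2068k
q3 · q2 · q1 = -0.7533 - 0.2068i - 0.082j + 0.6189k
q4 · q3 · q2 · q1 = 0.1104 + 0.8715i + 0.0012j - 0.4779k
0.1104 + 0.8715i + 0.0012j - 0.4779k


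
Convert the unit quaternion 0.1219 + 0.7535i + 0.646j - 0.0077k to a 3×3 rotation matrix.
[[0.1652, 0.9754, 0.1459], [0.9716, -0.1356, -0.1937], [-0.1691, 0.1738, -0.9702]]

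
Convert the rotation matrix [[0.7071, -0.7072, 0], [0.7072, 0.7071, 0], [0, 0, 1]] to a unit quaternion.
0.9239 + 0.3827k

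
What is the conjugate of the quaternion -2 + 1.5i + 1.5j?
-2 - 1.5i - 1.5j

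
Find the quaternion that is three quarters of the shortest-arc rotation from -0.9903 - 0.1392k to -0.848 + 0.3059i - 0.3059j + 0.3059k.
-0.9209 + 0.2367i - 0.2367j + 0.1995k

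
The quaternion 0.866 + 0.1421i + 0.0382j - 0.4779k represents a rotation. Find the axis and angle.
axis = (0.2842, 0.0764, -0.9557), θ = π/3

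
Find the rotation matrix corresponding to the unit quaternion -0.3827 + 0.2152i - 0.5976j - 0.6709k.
[[-0.6145, -0.7707, 0.1686], [0.2563, 0.0072, 0.9666], [-0.7462, 0.6371, 0.1931]]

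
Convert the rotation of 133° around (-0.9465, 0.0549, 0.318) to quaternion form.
0.3987 - 0.868i + 0.0503j + 0.2916k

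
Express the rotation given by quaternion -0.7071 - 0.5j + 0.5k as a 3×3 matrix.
[[0, 0.7071, 0.7071], [-0.7071, 0.5, -0.5], [-0.7071, -0.5, 0.5]]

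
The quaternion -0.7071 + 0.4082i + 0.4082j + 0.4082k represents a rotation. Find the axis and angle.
axis = (√3/3, √3/3, √3/3), θ = 3π/2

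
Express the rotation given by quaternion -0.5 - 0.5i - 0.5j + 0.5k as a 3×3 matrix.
[[0, 1, 0], [0, 0, -1], [-1, 0, 0]]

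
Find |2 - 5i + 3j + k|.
√39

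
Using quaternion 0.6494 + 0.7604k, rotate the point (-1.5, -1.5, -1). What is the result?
(1.716, -1.247, -1)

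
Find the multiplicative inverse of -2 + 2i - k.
-0.2222 - 0.2222i + 0.1111k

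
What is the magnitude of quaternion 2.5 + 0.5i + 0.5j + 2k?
3.279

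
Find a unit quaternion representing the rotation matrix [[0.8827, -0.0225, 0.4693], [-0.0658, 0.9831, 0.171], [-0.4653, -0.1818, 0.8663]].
0.9659 - 0.0913i + 0.2419j - 0.0112k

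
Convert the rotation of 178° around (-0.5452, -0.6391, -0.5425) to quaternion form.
0.0175 - 0.5451i - 0.639j - 0.5424k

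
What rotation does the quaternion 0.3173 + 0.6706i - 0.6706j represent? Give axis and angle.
axis = (√2/2, -√2/2, 0), θ = 143°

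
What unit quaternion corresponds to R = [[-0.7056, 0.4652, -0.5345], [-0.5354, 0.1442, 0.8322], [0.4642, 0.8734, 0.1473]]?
-0.3827 - 0.0269i + 0.6524j + 0.6536k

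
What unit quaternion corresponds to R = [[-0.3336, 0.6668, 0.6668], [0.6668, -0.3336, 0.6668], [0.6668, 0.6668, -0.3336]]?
0.5774i + 0.5774j + 0.5774k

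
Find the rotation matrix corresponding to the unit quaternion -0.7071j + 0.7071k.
[[-1, 0, 0], [0, 0, -1], [0, -1, 0]]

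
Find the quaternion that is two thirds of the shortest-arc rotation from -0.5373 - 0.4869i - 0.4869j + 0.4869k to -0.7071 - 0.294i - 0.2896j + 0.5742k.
-0.6586 - 0.3632i - 0.3602j + 0.5519k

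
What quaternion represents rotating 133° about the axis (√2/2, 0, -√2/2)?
0.3987 + 0.6485i - 0.6485k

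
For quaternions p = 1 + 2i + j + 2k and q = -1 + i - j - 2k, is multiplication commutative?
No: pq = 2 - i + 4j - 7k ≠ 2 - i - 8j - k = qp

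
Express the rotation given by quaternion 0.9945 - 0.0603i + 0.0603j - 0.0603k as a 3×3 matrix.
[[0.9855, 0.1127, 0.1272], [-0.1272, 0.9855, 0.1127], [-0.1127, -0.1272, 0.9855]]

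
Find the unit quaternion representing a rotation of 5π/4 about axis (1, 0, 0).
-0.3827 + 0.9239i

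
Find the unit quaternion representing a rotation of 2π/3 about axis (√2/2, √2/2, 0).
0.5 + 0.6124i + 0.6124j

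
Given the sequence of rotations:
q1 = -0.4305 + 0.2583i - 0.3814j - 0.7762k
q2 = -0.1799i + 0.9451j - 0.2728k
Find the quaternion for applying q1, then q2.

q2 · q1 = 0.1952 - 0.7602i - 0.617j - 0.0581k
0.1952 - 0.7602i - 0.617j - 0.0581k


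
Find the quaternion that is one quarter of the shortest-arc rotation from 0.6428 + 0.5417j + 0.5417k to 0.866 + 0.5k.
0.724 + 0.4171j + 0.5494k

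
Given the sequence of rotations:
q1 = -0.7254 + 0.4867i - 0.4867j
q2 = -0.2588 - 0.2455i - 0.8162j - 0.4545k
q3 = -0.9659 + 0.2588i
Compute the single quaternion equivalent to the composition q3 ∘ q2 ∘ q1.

q2 · q1 = -0.09 - 0.1691i + 0.4968j + 0.8464k
q3 · q2 · q1 = 0.1307 + 0.14i - 0.6989j - 0.689k
0.1307 + 0.14i - 0.6989j - 0.689k


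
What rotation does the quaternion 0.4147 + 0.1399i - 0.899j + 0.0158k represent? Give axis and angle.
axis = (0.1537, -0.988, 0.0174), θ = 131°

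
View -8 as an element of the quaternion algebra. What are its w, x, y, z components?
-8 + 0i + 0j + 0k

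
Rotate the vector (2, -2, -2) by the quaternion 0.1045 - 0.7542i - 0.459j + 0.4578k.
(0.699, 3.215, 1.085)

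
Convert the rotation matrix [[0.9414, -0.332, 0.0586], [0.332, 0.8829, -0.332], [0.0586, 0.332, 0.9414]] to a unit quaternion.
0.9703 + 0.1711i + 0.1711k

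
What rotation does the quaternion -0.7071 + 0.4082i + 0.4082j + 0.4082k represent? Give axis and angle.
axis = (√3/3, √3/3, √3/3), θ = 3π/2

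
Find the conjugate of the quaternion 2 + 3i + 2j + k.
2 - 3i - 2j - k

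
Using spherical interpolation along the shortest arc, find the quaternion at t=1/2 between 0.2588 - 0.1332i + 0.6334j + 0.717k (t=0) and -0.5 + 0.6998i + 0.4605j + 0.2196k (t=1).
-0.154 + 0.3618i + 0.6984j + 0.598k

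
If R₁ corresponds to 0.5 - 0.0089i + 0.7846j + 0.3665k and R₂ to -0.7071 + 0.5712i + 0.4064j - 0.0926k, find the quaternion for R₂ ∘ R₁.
-0.6334 + 0.5135i - 0.5601j + 0.1463k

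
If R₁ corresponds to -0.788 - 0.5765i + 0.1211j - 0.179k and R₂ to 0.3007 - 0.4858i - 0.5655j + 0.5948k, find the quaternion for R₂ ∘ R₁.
-0.3421 + 0.2387i + 0.0522j - 0.9074k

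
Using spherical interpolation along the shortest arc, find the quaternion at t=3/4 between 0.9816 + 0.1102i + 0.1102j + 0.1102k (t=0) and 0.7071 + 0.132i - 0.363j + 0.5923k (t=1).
0.8212 + 0.1333i - 0.2538j + 0.4933k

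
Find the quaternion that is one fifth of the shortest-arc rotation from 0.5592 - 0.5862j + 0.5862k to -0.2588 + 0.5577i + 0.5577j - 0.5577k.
0.5144 - 0.1194i - 0.6005j + 0.6005k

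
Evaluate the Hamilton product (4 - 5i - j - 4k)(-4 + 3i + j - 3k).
-12 + 39i - 19j + 2k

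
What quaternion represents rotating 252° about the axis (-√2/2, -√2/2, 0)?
-0.5878 - 0.5721i - 0.5721j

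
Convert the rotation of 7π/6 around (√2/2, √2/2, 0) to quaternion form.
-0.2588 + 0.683i + 0.683j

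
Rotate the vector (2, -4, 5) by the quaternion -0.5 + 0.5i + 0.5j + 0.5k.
(-4, 5, 2)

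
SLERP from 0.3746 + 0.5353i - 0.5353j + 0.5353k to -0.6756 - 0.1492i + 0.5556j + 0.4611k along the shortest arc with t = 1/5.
0.4986 + 0.5064i - 0.609j + 0.3522k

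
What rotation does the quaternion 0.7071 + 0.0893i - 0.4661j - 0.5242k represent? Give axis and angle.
axis = (0.1263, -0.6592, -0.7413), θ = π/2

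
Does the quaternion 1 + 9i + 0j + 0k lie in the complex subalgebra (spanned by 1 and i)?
Yes. The quaternion 1 + 9i has j- and k-coefficients y = z = 0, so it lies in the complex subalgebra spanned by 1 and i.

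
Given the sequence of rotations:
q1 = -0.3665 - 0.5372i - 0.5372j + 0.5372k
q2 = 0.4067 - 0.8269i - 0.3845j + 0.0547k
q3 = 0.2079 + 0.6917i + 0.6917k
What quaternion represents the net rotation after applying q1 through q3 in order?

q2 · q1 = -0.8292 - 0.0926i + 0.3373j + 0.4361k
q3 · q2 · q1 = -0.41 - 0.8261i - 0.2956j - 0.2496k
-0.41 - 0.8261i - 0.2956j - 0.2496k


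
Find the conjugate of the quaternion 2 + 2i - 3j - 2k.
2 - 2i + 3j + 2k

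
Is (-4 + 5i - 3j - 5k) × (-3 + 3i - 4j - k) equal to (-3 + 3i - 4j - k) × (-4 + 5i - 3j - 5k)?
No: pq = -20 - 44i + 15j + 8k ≠ -20 - 10i + 35j + 30k = qp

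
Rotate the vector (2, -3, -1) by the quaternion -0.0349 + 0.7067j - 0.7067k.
(-1.798, 1.094, 3.094)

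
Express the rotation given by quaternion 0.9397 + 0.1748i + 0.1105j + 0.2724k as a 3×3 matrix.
[[0.8272, -0.4733, 0.3029], [0.5506, 0.7905, -0.2683], [-0.1124, 0.3887, 0.9145]]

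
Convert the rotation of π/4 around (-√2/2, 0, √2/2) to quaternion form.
0.9239 - 0.2706i + 0.2706k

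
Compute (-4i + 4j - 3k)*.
4i - 4j + 3k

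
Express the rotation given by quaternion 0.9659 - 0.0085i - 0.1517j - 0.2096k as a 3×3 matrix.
[[0.8661, 0.4075, -0.2895], [-0.4023, 0.912, 0.08], [0.2966, 0.0472, 0.9538]]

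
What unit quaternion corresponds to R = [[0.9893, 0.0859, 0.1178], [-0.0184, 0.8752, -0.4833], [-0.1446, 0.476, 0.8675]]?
0.9659 + 0.2483i + 0.0679j - 0.027k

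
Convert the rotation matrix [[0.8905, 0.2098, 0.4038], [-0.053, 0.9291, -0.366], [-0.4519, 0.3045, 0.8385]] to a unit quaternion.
0.9563 + 0.1753i + 0.2237j - 0.0687k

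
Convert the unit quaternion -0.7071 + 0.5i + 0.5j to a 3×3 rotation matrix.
[[0.5, 0.5, -0.7071], [0.5, 0.5, 0.7071], [0.7071, -0.7071, 0]]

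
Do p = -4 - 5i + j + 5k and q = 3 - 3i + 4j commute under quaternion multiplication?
No: pq = -31 - 23i - 28j - 2k ≠ -31 + 17i + 2j + 32k = qp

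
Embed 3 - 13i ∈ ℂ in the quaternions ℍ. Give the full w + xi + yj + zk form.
3 - 13i + 0j + 0k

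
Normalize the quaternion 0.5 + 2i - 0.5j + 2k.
0.1715 + 0.686i - 0.1715j + 0.686k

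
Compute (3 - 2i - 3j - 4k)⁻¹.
0.0789 + 0.0526i + 0.0789j + 0.1053k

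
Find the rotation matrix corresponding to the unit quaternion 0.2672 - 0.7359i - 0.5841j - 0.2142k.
[[0.2259, 0.9741, 0.0031], [0.7452, -0.1749, 0.6435], [0.6274, -0.143, -0.7654]]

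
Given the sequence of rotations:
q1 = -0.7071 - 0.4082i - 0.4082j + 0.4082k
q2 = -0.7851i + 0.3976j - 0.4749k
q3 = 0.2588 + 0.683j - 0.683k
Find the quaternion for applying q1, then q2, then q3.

q2 · q1 = 0.0357 + 0.5236i + 0.2332j + 0.8186k
q3 · q2 · q1 = 0.4091 + 0.8539i - 0.2729j - 0.1701k
0.4091 + 0.8539i - 0.2729j - 0.1701k


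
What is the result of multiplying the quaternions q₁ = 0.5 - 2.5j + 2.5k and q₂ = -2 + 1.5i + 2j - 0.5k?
5.25 - 3i + 9.75j - 1.5k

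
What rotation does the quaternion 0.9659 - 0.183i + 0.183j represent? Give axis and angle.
axis = (-√2/2, √2/2, 0), θ = π/6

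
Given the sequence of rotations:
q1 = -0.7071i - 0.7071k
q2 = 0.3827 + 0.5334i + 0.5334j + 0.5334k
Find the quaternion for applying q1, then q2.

q2 · q1 = 0.7543 - 0.6478i + 0.1066k
0.7543 - 0.6478i + 0.1066k


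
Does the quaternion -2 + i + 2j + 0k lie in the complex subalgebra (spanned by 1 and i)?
No. The quaternion -2 + i + 2j has j-coefficient y = 2 and k-coefficient z = 0, not both zero, so it does not lie in the complex subalgebra spanned by 1 and i.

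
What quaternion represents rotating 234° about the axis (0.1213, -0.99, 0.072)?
-0.454 + 0.1081i - 0.8821j + 0.0642k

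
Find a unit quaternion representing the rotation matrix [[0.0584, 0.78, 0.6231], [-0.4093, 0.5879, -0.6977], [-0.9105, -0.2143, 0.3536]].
0.7071 + 0.1709i + 0.5422j - 0.4205k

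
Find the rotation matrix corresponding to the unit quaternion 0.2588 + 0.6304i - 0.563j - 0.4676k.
[[-0.0712, -0.4678, -0.881], [-0.9519, -0.2321, 0.2002], [-0.2981, 0.8528, -0.4287]]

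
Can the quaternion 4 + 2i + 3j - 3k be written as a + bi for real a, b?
No. The quaternion 4 + 2i + 3j - 3k has j-coefficient y = 3 and k-coefficient z = -3, not both zero, so it does not lie in the complex subalgebra spanned by 1 and i.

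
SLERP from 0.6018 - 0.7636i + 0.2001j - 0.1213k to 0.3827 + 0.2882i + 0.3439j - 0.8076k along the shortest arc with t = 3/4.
0.5449 - 0.0115i + 0.3715j - 0.7516k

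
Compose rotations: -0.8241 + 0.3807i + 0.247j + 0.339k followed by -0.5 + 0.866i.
0.0824 - 0.904i - 0.4171j + 0.0444k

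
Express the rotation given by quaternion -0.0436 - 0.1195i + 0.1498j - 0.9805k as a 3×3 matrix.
[[-0.9676, -0.1213, 0.2213], [0.0497, -0.9513, -0.3042], [0.2474, -0.2833, 0.9266]]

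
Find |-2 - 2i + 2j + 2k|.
4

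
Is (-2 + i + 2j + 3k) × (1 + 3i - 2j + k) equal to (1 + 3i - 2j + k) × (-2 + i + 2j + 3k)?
No: pq = -4 + 3i + 14j - 7k ≠ -4 - 13i - 2j + 9k = qp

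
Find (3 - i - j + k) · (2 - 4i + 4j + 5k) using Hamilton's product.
1 - 23i + 11j + 9k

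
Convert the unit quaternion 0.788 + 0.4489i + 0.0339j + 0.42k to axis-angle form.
axis = (0.7291, 0.0551, 0.6822), θ = 76°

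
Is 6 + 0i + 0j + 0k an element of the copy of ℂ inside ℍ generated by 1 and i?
Yes. The quaternion 6 has j- and k-coefficients y = z = 0, so it lies in the complex subalgebra spanned by 1 and i.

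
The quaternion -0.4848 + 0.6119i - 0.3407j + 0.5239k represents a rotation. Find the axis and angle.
axis = (0.6996, -0.3895, 0.599), θ = 238°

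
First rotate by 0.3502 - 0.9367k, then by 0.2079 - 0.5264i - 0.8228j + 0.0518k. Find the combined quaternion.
0.1213 + 0.5864i - 0.7812j - 0.1766k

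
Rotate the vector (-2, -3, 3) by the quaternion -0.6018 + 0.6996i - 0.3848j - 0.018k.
(1.588, 3.54, 2.636)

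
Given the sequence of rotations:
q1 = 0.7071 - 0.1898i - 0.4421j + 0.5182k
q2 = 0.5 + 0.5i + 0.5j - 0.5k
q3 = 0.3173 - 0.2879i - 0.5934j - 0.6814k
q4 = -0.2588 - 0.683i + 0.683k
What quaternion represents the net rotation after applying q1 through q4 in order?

q2 · q1 = 0.9286 + 0.2967i - 0.0317j - 0.2206k
q3 · q2 · q1 = 0.2109 - 0.0639i - 0.8268j - 0.5176k
q4 · q3 · q2 · q1 = 0.2553 + 0.4372i - 0.1832j + 0.8427k
0.2553 + 0.4372i - 0.1832j + 0.8427k


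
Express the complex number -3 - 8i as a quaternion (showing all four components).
-3 - 8i + 0j + 0k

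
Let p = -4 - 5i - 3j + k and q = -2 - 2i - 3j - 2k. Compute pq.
-9 + 27i + 6j + 15k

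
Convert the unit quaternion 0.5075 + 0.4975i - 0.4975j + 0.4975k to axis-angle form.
axis = (√3/3, -√3/3, √3/3), θ = 119°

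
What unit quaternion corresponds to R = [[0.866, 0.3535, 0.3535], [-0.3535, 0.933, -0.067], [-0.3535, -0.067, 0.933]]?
0.9659 + 0.183j - 0.183k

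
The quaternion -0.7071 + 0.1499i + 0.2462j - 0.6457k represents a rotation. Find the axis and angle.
axis = (0.212, 0.3482, -0.9131), θ = 3π/2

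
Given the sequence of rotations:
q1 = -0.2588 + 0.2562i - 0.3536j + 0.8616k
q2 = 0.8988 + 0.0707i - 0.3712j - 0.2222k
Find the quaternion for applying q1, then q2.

q2 · q1 = -0.1905 - 0.1864i - 0.3396j + 0.902k
-0.1905 - 0.1864i - 0.3396j + 0.902k


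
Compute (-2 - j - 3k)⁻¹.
-0.1429 + 0.0714j + 0.2143k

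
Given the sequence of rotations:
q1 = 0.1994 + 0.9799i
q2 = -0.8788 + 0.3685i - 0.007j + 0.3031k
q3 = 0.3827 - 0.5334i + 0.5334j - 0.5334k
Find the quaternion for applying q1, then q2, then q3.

q2 · q1 = -0.5363 - 0.7877i + 0.2956j + 0.0673k
q3 · q2 · q1 = -0.7472 + 0.1782i + 0.2831j + 0.5743k
-0.7472 + 0.1782i + 0.2831j + 0.5743k


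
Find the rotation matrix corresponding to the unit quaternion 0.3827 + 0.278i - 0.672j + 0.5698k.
[[-0.5525, -0.8098, -0.1975], [0.0625, 0.1961, -0.9786], [0.8312, -0.553, -0.0577]]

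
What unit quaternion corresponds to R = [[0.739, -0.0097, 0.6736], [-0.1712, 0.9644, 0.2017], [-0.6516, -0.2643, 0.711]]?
0.9239 - 0.1261i + 0.3586j - 0.0437k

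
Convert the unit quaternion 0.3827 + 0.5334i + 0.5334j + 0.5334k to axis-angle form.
axis = (√3/3, √3/3, √3/3), θ = 3π/4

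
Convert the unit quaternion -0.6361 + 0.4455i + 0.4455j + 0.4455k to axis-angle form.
axis = (√3/3, √3/3, √3/3), θ = 259°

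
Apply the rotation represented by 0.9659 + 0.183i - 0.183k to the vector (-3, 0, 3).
(-3, 0, 3)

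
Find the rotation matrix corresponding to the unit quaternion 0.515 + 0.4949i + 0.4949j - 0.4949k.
[[0.0203, 0.9996, 0.0199], [-0.0199, 0.0203, -0.9996], [-0.9996, 0.0199, 0.0203]]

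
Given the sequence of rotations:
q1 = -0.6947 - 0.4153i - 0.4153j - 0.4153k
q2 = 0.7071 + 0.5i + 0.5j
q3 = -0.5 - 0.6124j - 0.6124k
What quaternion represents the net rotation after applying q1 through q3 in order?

q2 · q1 = -0.0759 - 0.8487i - 0.4334j - 0.2937k
q3 · q2 · q1 = -0.4073 + 0.3388i + 0.7829j - 0.3264k
-0.4073 + 0.3388i + 0.7829j - 0.3264k


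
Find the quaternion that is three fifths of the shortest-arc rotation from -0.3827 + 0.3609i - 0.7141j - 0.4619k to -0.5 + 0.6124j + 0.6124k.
0.1587 + 0.1677i - 0.7441j - 0.6269k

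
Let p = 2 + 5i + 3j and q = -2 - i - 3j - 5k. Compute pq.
10 - 27i + 13j - 22k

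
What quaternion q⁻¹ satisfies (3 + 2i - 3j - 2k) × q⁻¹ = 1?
0.1154 - 0.0769i + 0.1154j + 0.0769k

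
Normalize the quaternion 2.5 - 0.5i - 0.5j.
0.9623 - 0.1925i - 0.1925j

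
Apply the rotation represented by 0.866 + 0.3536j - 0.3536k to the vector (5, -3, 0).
(0.662, -5.312, -2.312)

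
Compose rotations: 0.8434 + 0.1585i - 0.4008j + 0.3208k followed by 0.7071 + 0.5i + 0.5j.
0.7175 + 0.6942i - 0.0221j - 0.0528k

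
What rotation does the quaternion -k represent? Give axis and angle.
axis = (0, 0, -1), θ = π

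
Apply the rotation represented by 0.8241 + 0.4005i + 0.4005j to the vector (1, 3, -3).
(-0.339, 4.339, 0.245)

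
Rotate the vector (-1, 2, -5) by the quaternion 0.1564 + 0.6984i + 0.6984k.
(-5.339, -1.028, -0.661)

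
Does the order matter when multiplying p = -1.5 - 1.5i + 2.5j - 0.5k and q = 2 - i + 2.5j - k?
Yes: pq = -11.25 - 2.75i + 0.25j - 0.75k ≠ -11.25 - 0.25i + 2.25j + 1.75k = qp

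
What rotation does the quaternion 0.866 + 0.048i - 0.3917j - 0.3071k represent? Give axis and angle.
axis = (0.096, -0.7833, -0.6141), θ = π/3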